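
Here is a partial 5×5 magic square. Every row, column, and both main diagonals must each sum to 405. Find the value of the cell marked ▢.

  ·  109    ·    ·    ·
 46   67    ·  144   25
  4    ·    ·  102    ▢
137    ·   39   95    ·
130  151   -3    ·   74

158

Row 2: 46 + 67 + 144 + 25 + ? = 405, so (2,3) = 123.
Row 5 needs 405; the known cells sum to 352, so (5,4) = 53.
Using column 1: 46 + 4 + 137 + 130 + ? → (1,1) = 405 − 317 = 88.
Column 4: 144 + 102 + 95 + 53 + ? = 405, so (1,4) = 11.
Main diagonal needs 405; the known cells sum to 324, so (3,3) = 81.
Column 3: 123 + 81 + 39 + (-3) + ? = 405, so (1,3) = 165.
Row 1 needs 405; the known cells sum to 373, so (1,5) = 32.
From anti-diagonal, 405 − (32 + 144 + 81 + 130) gives (4,2) = 18.
From row 4, 405 − (137 + 18 + 39 + 95) gives (4,5) = 116.
Column 2 needs 405; the known cells sum to 345, so (3,2) = 60.
Using column 5: 32 + 25 + 116 + 74 + ? → (3,5) = 405 − 247 = 158.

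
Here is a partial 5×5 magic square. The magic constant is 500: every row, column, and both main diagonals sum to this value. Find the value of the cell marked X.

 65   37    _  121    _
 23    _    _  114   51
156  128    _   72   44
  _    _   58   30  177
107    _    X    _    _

Row 3 must total 500; the given cells sum to 400, so (3,3) = 100.
Column 1: 65 + 23 + 156 + 107 + ? = 500, so (4,1) = 149.
From column 4, 500 − (121 + 114 + 72 + 30) gives (5,4) = 163.
Row 4 needs 500; the known cells sum to 414, so (4,2) = 86.
Anti-diagonal: 114 + 100 + 86 + 107 + ? = 500, so (1,5) = 93.
From row 1, 500 − (65 + 37 + 121 + 93) gives (1,3) = 184.
The remaining cell in column 5 is (5,5) = 500 − 365 = 135.
Main diagonal needs 500; the known cells sum to 330, so (2,2) = 170.
From row 2, 500 − (23 + 170 + 114 + 51) gives (2,3) = 142.
Column 2 needs 500; the known cells sum to 421, so (5,2) = 79.
The remaining cell in column 3 is (5,3) = 500 − 484 = 16.

16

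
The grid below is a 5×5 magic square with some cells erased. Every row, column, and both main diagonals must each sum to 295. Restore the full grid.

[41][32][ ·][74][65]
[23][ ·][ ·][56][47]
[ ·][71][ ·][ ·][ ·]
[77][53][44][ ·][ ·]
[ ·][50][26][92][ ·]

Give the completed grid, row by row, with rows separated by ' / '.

41 32 83 74 65 / 23 89 80 56 47 / 95 71 62 38 29 / 77 53 44 35 86 / 59 50 26 92 68

Row 1 needs 295; the known cells sum to 212, so (1,3) = 83.
Using column 2: 32 + 71 + 53 + 50 + ? → (2,2) = 295 − 206 = 89.
Using row 2: 23 + 89 + 56 + 47 + ? → (2,3) = 295 − 215 = 80.
Column 3 must total 295; the given cells sum to 233, so (3,3) = 62.
Using anti-diagonal: 65 + 56 + 62 + 53 + ? → (5,1) = 295 − 236 = 59.
The remaining cell in row 5 is (5,5) = 295 − 227 = 68.
From column 1, 295 − (41 + 23 + 77 + 59) gives (3,1) = 95.
Main diagonal needs 295; the known cells sum to 260, so (4,4) = 35.
Row 4 must total 295; the given cells sum to 209, so (4,5) = 86.
Using column 4: 74 + 56 + 35 + 92 + ? → (3,4) = 295 − 257 = 38.
Column 5 must total 295; the given cells sum to 266, so (3,5) = 29.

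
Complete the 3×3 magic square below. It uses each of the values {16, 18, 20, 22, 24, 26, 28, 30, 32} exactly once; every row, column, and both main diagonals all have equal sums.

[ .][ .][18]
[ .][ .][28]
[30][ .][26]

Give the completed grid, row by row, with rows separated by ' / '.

22 32 18 / 20 24 28 / 30 16 26

The 9 entries sum to 216, so each line sums to 216/3 = 72.
Row 3 must total 72; the given cells sum to 56, so (3,2) = 16.
Using anti-diagonal: 18 + 30 + ? → (2,2) = 72 − 48 = 24.
The remaining cell in row 2 is (2,1) = 72 − 52 = 20.
Column 1: 20 + 30 + ? = 72, so (1,1) = 22.
From column 2, 72 − (24 + 16) gives (1,2) = 32.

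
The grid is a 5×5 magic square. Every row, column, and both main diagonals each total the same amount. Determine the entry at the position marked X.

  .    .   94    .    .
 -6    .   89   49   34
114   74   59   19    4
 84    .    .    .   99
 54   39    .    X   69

109

Row 3 is complete and sums to 270; that is the magic constant.
The remaining cell in row 2 is (2,2) = 270 − 166 = 104.
Column 1: -6 + 114 + 84 + 54 + ? = 270, so (1,1) = 24.
Column 5 must total 270; the given cells sum to 206, so (1,5) = 64.
The remaining cell in main diagonal is (4,4) = 270 − 256 = 14.
Anti-diagonal must total 270; the given cells sum to 226, so (4,2) = 44.
The remaining cell in row 4 is (4,3) = 270 − 241 = 29.
Using column 2: 104 + 74 + 44 + 39 + ? → (1,2) = 270 − 261 = 9.
From column 3, 270 − (94 + 89 + 59 + 29) gives (5,3) = -1.
Row 1 needs 270; the known cells sum to 191, so (1,4) = 79.
The remaining cell in row 5 is (5,4) = 270 − 161 = 109.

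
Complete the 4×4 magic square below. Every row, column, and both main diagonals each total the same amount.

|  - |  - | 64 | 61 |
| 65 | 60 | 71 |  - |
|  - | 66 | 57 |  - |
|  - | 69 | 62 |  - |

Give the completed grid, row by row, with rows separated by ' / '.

70 59 64 61 / 65 60 71 58 / 63 66 57 68 / 56 69 62 67

Column 3 is already complete: 64 + 71 + 57 + 62 = 254, so that is the magic constant.
From row 2, 254 − (65 + 60 + 71) gives (2,4) = 58.
Column 2: 60 + 66 + 69 + ? = 254, so (1,2) = 59.
Anti-diagonal needs 254; the known cells sum to 198, so (4,1) = 56.
Row 1: 59 + 64 + 61 + ? = 254, so (1,1) = 70.
From row 4, 254 − (56 + 69 + 62) gives (4,4) = 67.
Using column 1: 70 + 65 + 56 + ? → (3,1) = 254 − 191 = 63.
Column 4 must total 254; the given cells sum to 186, so (3,4) = 68.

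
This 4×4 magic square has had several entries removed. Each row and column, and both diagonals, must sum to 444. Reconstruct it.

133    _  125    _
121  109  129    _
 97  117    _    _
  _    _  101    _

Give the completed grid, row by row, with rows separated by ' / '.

The remaining cell in row 2 is (2,4) = 444 − 359 = 85.
Column 1 needs 444; the known cells sum to 351, so (4,1) = 93.
Using column 3: 125 + 129 + 101 + ? → (3,3) = 444 − 355 = 89.
Main diagonal must total 444; the given cells sum to 331, so (4,4) = 113.
The remaining cell in anti-diagonal is (1,4) = 444 − 339 = 105.
The remaining cell in row 1 is (1,2) = 444 − 363 = 81.
The remaining cell in row 3 is (3,4) = 444 − 303 = 141.
The remaining cell in row 4 is (4,2) = 444 − 307 = 137.

133 81 125 105 / 121 109 129 85 / 97 117 89 141 / 93 137 101 113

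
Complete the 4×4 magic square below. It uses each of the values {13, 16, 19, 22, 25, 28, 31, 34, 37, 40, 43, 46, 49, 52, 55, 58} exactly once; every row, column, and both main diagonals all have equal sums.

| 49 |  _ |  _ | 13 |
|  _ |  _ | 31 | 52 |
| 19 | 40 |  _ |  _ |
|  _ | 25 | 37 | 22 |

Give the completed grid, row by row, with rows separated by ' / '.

49 34 46 13 / 16 43 31 52 / 19 40 28 55 / 58 25 37 22

The 16 entries sum to 568, so each line sums to 568/4 = 142.
The remaining cell in row 4 is (4,1) = 142 − 84 = 58.
Column 1 must total 142; the given cells sum to 126, so (2,1) = 16.
Using column 4: 13 + 52 + 22 + ? → (3,4) = 142 − 87 = 55.
From row 2, 142 − (16 + 31 + 52) gives (2,2) = 43.
Using row 3: 19 + 40 + 55 + ? → (3,3) = 142 − 114 = 28.
Column 2: 43 + 40 + 25 + ? = 142, so (1,2) = 34.
The remaining cell in column 3 is (1,3) = 142 − 96 = 46.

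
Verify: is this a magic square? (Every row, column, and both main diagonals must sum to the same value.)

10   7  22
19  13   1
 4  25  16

No — row 3 sums to 45 but row 2 sums to 33.

Row 1: 10 + 7 + 22 = 39.
Row 2: 19 + 13 + 1 = 33.
Row 3: 4 + 25 + 16 = 45.
Column 1: 10 + 19 + 4 = 33.
Column 2: 7 + 13 + 25 = 45.
Column 3: 22 + 1 + 16 = 39.
Main diagonal: 10 + 13 + 16 = 39.
Anti-diagonal: 22 + 13 + 4 = 39.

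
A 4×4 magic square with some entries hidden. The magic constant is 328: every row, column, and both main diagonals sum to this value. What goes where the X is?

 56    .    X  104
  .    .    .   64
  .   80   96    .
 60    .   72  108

76

Using row 4: 60 + 72 + 108 + ? → (4,2) = 328 − 240 = 88.
Column 4: 104 + 64 + 108 + ? = 328, so (3,4) = 52.
The remaining cell in main diagonal is (2,2) = 328 − 260 = 68.
Anti-diagonal: 104 + 80 + 60 + ? = 328, so (2,3) = 84.
Row 2 needs 328; the known cells sum to 216, so (2,1) = 112.
The remaining cell in row 3 is (3,1) = 328 − 228 = 100.
Using column 2: 68 + 80 + 88 + ? → (1,2) = 328 − 236 = 92.
Using column 3: 84 + 96 + 72 + ? → (1,3) = 328 − 252 = 76.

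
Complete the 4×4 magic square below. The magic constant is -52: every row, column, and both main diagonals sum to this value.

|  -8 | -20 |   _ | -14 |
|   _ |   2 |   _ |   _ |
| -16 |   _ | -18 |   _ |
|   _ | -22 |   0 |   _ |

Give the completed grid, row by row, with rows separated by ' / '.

From row 1, -52 − (-8 + (-20) + (-14)) gives (1,3) = -10.
The remaining cell in column 2 is (3,2) = -52 − (-40) = -12.
Column 3 must total -52; the given cells sum to -28, so (2,3) = -24.
Main diagonal needs -52; the known cells sum to -24, so (4,4) = -28.
The remaining cell in anti-diagonal is (4,1) = -52 − (-50) = -2.
Using row 3: -16 + (-12) + (-18) + ? → (3,4) = -52 − (-46) = -6.
Using column 1: -8 + (-16) + (-2) + ? → (2,1) = -52 − (-26) = -26.
From column 4, -52 − (-14 + (-6) + (-28)) gives (2,4) = -4.

-8 -20 -10 -14 / -26 2 -24 -4 / -16 -12 -18 -6 / -2 -22 0 -28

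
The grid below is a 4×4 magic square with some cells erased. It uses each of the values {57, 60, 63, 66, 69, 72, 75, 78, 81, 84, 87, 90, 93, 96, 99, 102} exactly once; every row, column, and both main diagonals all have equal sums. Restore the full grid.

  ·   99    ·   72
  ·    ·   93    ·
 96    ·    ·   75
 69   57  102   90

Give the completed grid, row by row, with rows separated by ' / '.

The 16 entries sum to 1272, so each line sums to 1272/4 = 318.
The remaining cell in column 4 is (2,4) = 318 − 237 = 81.
The remaining cell in anti-diagonal is (3,2) = 318 − 234 = 84.
Using row 3: 96 + 84 + 75 + ? → (3,3) = 318 − 255 = 63.
From column 2, 318 − (99 + 84 + 57) gives (2,2) = 78.
Column 3: 93 + 63 + 102 + ? = 318, so (1,3) = 60.
Main diagonal: 78 + 63 + 90 + ? = 318, so (1,1) = 87.
Row 2: 78 + 93 + 81 + ? = 318, so (2,1) = 66.

87 99 60 72 / 66 78 93 81 / 96 84 63 75 / 69 57 102 90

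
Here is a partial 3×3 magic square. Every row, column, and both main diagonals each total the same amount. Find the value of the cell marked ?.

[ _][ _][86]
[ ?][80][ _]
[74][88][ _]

84

Anti-diagonal is complete and sums to 240; that is the magic constant.
Row 3 needs 240; the known cells sum to 162, so (3,3) = 78.
Column 2: 80 + 88 + ? = 240, so (1,2) = 72.
Column 3 needs 240; the known cells sum to 164, so (2,3) = 76.
Main diagonal needs 240; the known cells sum to 158, so (1,1) = 82.
From row 2, 240 − (80 + 76) gives (2,1) = 84.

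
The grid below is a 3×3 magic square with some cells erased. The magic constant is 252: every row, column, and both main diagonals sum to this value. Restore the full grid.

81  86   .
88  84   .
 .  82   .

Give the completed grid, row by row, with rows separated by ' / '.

Row 1 needs 252; the known cells sum to 167, so (1,3) = 85.
Row 2 needs 252; the known cells sum to 172, so (2,3) = 80.
Using column 1: 81 + 88 + ? → (3,1) = 252 − 169 = 83.
Column 3 needs 252; the known cells sum to 165, so (3,3) = 87.

81 86 85 / 88 84 80 / 83 82 87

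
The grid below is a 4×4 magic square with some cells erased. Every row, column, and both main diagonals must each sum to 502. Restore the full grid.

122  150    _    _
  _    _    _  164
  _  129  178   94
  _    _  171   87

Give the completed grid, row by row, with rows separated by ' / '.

Row 3: 129 + 178 + 94 + ? = 502, so (3,1) = 101.
From column 4, 502 − (164 + 94 + 87) gives (1,4) = 157.
Using main diagonal: 122 + 178 + 87 + ? → (2,2) = 502 − 387 = 115.
Row 1 must total 502; the given cells sum to 429, so (1,3) = 73.
From column 2, 502 − (150 + 115 + 129) gives (4,2) = 108.
Using column 3: 73 + 178 + 171 + ? → (2,3) = 502 − 422 = 80.
Anti-diagonal: 157 + 80 + 129 + ? = 502, so (4,1) = 136.
Row 2 needs 502; the known cells sum to 359, so (2,1) = 143.

122 150 73 157 / 143 115 80 164 / 101 129 178 94 / 136 108 171 87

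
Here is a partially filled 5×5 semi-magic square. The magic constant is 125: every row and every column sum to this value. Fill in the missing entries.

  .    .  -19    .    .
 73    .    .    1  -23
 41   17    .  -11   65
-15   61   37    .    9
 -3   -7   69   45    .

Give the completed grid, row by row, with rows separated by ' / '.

29 5 -19 57 53 / 73 49 25 1 -23 / 41 17 13 -11 65 / -15 61 37 33 9 / -3 -7 69 45 21

Using row 3: 41 + 17 + (-11) + 65 + ? → (3,3) = 125 − 112 = 13.
Using row 4: -15 + 61 + 37 + 9 + ? → (4,4) = 125 − 92 = 33.
Row 5 must total 125; the given cells sum to 104, so (5,5) = 21.
Column 1 must total 125; the given cells sum to 96, so (1,1) = 29.
Using column 3: -19 + 13 + 37 + 69 + ? → (2,3) = 125 − 100 = 25.
Using column 4: 1 + (-11) + 33 + 45 + ? → (1,4) = 125 − 68 = 57.
Column 5 needs 125; the known cells sum to 72, so (1,5) = 53.
The remaining cell in row 1 is (1,2) = 125 − 120 = 5.
The remaining cell in row 2 is (2,2) = 125 − 76 = 49.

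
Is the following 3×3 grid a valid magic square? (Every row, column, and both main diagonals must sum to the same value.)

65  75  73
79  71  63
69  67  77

Row 1: 65 + 75 + 73 = 213.
Row 2: 79 + 71 + 63 = 213.
Row 3: 69 + 67 + 77 = 213.
Column 1: 65 + 79 + 69 = 213.
Column 2: 75 + 71 + 67 = 213.
Column 3: 73 + 63 + 77 = 213.
Main diagonal: 65 + 71 + 77 = 213.
Anti-diagonal: 73 + 71 + 69 = 213.
All lines sum to 213.

Yes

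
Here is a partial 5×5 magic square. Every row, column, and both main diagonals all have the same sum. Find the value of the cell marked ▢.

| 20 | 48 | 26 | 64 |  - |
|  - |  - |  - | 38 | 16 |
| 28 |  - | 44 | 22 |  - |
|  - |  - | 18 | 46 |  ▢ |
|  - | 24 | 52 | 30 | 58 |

Column 4 is complete and sums to 200; that is the magic constant.
Using row 1: 20 + 48 + 26 + 64 + ? → (1,5) = 200 − 158 = 42.
Row 5: 24 + 52 + 30 + 58 + ? = 200, so (5,1) = 36.
Column 3 must total 200; the given cells sum to 140, so (2,3) = 60.
Using main diagonal: 20 + 44 + 46 + 58 + ? → (2,2) = 200 − 168 = 32.
Anti-diagonal must total 200; the given cells sum to 160, so (4,2) = 40.
Row 2 needs 200; the known cells sum to 146, so (2,1) = 54.
Column 1 must total 200; the given cells sum to 138, so (4,1) = 62.
The remaining cell in column 2 is (3,2) = 200 − 144 = 56.
The remaining cell in row 3 is (3,5) = 200 − 150 = 50.
Row 4: 62 + 40 + 18 + 46 + ? = 200, so (4,5) = 34.

34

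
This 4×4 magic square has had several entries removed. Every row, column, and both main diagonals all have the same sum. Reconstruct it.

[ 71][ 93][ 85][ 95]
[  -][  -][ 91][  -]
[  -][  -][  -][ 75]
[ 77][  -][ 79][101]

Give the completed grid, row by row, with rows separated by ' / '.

Row 1 is already complete: 71 + 93 + 85 + 95 = 344, so that is the magic constant.
The remaining cell in row 4 is (4,2) = 344 − 257 = 87.
Using column 3: 85 + 91 + 79 + ? → (3,3) = 344 − 255 = 89.
Column 4 needs 344; the known cells sum to 271, so (2,4) = 73.
Main diagonal needs 344; the known cells sum to 261, so (2,2) = 83.
From anti-diagonal, 344 − (95 + 91 + 77) gives (3,2) = 81.
Row 2: 83 + 91 + 73 + ? = 344, so (2,1) = 97.
The remaining cell in row 3 is (3,1) = 344 − 245 = 99.

71 93 85 95 / 97 83 91 73 / 99 81 89 75 / 77 87 79 101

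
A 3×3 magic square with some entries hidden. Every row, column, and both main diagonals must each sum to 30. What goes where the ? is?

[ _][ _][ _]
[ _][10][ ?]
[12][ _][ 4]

Row 3 must total 30; the given cells sum to 16, so (3,2) = 14.
From column 2, 30 − (10 + 14) gives (1,2) = 6.
From main diagonal, 30 − (10 + 4) gives (1,1) = 16.
From anti-diagonal, 30 − (10 + 12) gives (1,3) = 8.
Column 1: 16 + 12 + ? = 30, so (2,1) = 2.
From column 3, 30 − (8 + 4) gives (2,3) = 18.

18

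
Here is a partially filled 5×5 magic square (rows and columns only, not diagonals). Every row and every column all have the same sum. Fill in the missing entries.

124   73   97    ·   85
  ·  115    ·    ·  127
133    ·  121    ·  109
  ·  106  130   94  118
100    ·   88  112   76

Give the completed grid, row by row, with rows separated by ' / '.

124 73 97 136 85 / 91 115 79 103 127 / 133 82 121 70 109 / 67 106 130 94 118 / 100 139 88 112 76

Column 5 is already complete: 85 + 127 + 109 + 118 + 76 = 515, so that is the magic constant.
The remaining cell in row 1 is (1,4) = 515 − 379 = 136.
From row 4, 515 − (106 + 130 + 94 + 118) gives (4,1) = 67.
Row 5 needs 515; the known cells sum to 376, so (5,2) = 139.
Using column 1: 124 + 133 + 67 + 100 + ? → (2,1) = 515 − 424 = 91.
Using column 2: 73 + 115 + 106 + 139 + ? → (3,2) = 515 − 433 = 82.
Column 3 needs 515; the known cells sum to 436, so (2,3) = 79.
Row 2 needs 515; the known cells sum to 412, so (2,4) = 103.
Row 3 needs 515; the known cells sum to 445, so (3,4) = 70.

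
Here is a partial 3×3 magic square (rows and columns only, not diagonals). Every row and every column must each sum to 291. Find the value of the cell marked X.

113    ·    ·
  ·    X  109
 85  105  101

89

Column 1: 113 + 85 + ? = 291, so (2,1) = 93.
Column 3 must total 291; the given cells sum to 210, so (1,3) = 81.
Using row 1: 113 + 81 + ? → (1,2) = 291 − 194 = 97.
Using row 2: 93 + 109 + ? → (2,2) = 291 − 202 = 89.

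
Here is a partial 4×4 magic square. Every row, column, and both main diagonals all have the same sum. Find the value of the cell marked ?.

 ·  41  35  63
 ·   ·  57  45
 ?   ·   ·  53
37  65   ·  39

Column 4 is complete and sums to 200; that is the magic constant.
Row 1 needs 200; the known cells sum to 139, so (1,1) = 61.
Row 4 must total 200; the given cells sum to 141, so (4,3) = 59.
The remaining cell in column 3 is (3,3) = 200 − 151 = 49.
Using main diagonal: 61 + 49 + 39 + ? → (2,2) = 200 − 149 = 51.
From anti-diagonal, 200 − (63 + 57 + 37) gives (3,2) = 43.
Using row 2: 51 + 57 + 45 + ? → (2,1) = 200 − 153 = 47.
Using row 3: 43 + 49 + 53 + ? → (3,1) = 200 − 145 = 55.

55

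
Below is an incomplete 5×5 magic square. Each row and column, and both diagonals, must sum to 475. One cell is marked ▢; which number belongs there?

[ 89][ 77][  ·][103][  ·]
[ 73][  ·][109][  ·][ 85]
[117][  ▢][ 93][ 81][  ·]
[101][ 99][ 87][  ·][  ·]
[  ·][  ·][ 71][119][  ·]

Using column 1: 89 + 73 + 117 + 101 + ? → (5,1) = 475 − 380 = 95.
From column 3, 475 − (109 + 93 + 87 + 71) gives (1,3) = 115.
Row 1 needs 475; the known cells sum to 384, so (1,5) = 91.
Anti-diagonal must total 475; the given cells sum to 378, so (2,4) = 97.
Row 2: 73 + 109 + 97 + 85 + ? = 475, so (2,2) = 111.
Column 4: 103 + 97 + 81 + 119 + ? = 475, so (4,4) = 75.
Using main diagonal: 89 + 111 + 93 + 75 + ? → (5,5) = 475 − 368 = 107.
Row 4: 101 + 99 + 87 + 75 + ? = 475, so (4,5) = 113.
The remaining cell in row 5 is (5,2) = 475 − 392 = 83.
From column 2, 475 − (77 + 111 + 99 + 83) gives (3,2) = 105.

105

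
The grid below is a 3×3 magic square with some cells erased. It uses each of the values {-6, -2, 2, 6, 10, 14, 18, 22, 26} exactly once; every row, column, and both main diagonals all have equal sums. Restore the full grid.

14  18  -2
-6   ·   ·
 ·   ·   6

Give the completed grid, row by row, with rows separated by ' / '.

The 9 entries sum to 90, so each line sums to 90/3 = 30.
Column 1: 14 + (-6) + ? = 30, so (3,1) = 22.
Column 3 must total 30; the given cells sum to 4, so (2,3) = 26.
From main diagonal, 30 − (14 + 6) gives (2,2) = 10.
Row 3 needs 30; the known cells sum to 28, so (3,2) = 2.

14 18 -2 / -6 10 26 / 22 2 6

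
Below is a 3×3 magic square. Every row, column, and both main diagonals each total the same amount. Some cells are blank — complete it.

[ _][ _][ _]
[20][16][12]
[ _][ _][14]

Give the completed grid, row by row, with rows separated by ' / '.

Row 2 is already complete: 20 + 16 + 12 = 48, so that is the magic constant.
From column 3, 48 − (12 + 14) gives (1,3) = 22.
The remaining cell in main diagonal is (1,1) = 48 − 30 = 18.
Anti-diagonal: 22 + 16 + ? = 48, so (3,1) = 10.
The remaining cell in row 1 is (1,2) = 48 − 40 = 8.
Row 3 needs 48; the known cells sum to 24, so (3,2) = 24.

18 8 22 / 20 16 12 / 10 24 14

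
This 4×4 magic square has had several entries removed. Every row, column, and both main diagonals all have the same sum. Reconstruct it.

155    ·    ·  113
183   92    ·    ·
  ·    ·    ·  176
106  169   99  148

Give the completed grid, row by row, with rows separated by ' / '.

Row 4 is already complete: 106 + 169 + 99 + 148 = 522, so that is the magic constant.
The remaining cell in column 1 is (3,1) = 522 − 444 = 78.
Column 4 must total 522; the given cells sum to 437, so (2,4) = 85.
Main diagonal must total 522; the given cells sum to 395, so (3,3) = 127.
Row 2: 183 + 92 + 85 + ? = 522, so (2,3) = 162.
Row 3 must total 522; the given cells sum to 381, so (3,2) = 141.
Using column 2: 92 + 141 + 169 + ? → (1,2) = 522 − 402 = 120.
Column 3 must total 522; the given cells sum to 388, so (1,3) = 134.

155 120 134 113 / 183 92 162 85 / 78 141 127 176 / 106 169 99 148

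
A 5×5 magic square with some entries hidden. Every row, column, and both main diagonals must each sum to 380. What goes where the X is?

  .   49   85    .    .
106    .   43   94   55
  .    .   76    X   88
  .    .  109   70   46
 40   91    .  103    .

52

Row 2: 106 + 43 + 94 + 55 + ? = 380, so (2,2) = 82.
The remaining cell in column 3 is (5,3) = 380 − 313 = 67.
Row 5 needs 380; the known cells sum to 301, so (5,5) = 79.
Using column 5: 55 + 88 + 46 + 79 + ? → (1,5) = 380 − 268 = 112.
Main diagonal: 82 + 76 + 70 + 79 + ? = 380, so (1,1) = 73.
Using anti-diagonal: 112 + 94 + 76 + 40 + ? → (4,2) = 380 − 322 = 58.
Row 1 must total 380; the given cells sum to 319, so (1,4) = 61.
Row 4: 58 + 109 + 70 + 46 + ? = 380, so (4,1) = 97.
From column 1, 380 − (73 + 106 + 97 + 40) gives (3,1) = 64.
Column 2 needs 380; the known cells sum to 280, so (3,2) = 100.
Column 4 needs 380; the known cells sum to 328, so (3,4) = 52.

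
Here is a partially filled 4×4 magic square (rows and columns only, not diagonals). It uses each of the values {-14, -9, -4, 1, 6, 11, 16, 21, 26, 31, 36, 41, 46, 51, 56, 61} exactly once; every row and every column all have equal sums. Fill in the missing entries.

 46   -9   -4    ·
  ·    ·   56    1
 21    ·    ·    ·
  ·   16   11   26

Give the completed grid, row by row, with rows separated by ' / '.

46 -9 -4 61 / -14 51 56 1 / 21 36 31 6 / 41 16 11 26

The 16 entries sum to 376, so each line sums to 376/4 = 94.
The remaining cell in row 1 is (1,4) = 94 − 33 = 61.
Row 4 must total 94; the given cells sum to 53, so (4,1) = 41.
Column 1: 46 + 21 + 41 + ? = 94, so (2,1) = -14.
Column 3: -4 + 56 + 11 + ? = 94, so (3,3) = 31.
From column 4, 94 − (61 + 1 + 26) gives (3,4) = 6.
Using row 2: -14 + 56 + 1 + ? → (2,2) = 94 − 43 = 51.
The remaining cell in row 3 is (3,2) = 94 − 58 = 36.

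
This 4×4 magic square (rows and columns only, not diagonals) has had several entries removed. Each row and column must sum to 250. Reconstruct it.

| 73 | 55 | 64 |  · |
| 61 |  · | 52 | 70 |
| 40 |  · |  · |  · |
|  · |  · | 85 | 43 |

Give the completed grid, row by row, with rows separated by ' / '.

73 55 64 58 / 61 67 52 70 / 40 82 49 79 / 76 46 85 43

Row 1 needs 250; the known cells sum to 192, so (1,4) = 58.
The remaining cell in row 2 is (2,2) = 250 − 183 = 67.
From column 1, 250 − (73 + 61 + 40) gives (4,1) = 76.
Column 3 must total 250; the given cells sum to 201, so (3,3) = 49.
Column 4: 58 + 70 + 43 + ? = 250, so (3,4) = 79.
Row 3 needs 250; the known cells sum to 168, so (3,2) = 82.
From row 4, 250 − (76 + 85 + 43) gives (4,2) = 46.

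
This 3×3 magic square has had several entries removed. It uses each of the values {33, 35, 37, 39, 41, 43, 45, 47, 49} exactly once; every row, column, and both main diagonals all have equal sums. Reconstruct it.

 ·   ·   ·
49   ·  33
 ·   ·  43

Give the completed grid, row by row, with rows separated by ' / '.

The 9 entries sum to 369, so each line sums to 369/3 = 123.
Row 2: 49 + 33 + ? = 123, so (2,2) = 41.
From column 3, 123 − (33 + 43) gives (1,3) = 47.
Using main diagonal: 41 + 43 + ? → (1,1) = 123 − 84 = 39.
Anti-diagonal needs 123; the known cells sum to 88, so (3,1) = 35.
From row 1, 123 − (39 + 47) gives (1,2) = 37.
Using row 3: 35 + 43 + ? → (3,2) = 123 − 78 = 45.

39 37 47 / 49 41 33 / 35 45 43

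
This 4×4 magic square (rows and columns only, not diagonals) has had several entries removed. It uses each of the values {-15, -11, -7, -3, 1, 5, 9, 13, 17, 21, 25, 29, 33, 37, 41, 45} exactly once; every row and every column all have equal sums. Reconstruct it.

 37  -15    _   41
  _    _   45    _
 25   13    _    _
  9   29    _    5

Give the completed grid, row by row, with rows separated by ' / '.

The 16 entries sum to 240, so each line sums to 240/4 = 60.
Row 1 must total 60; the given cells sum to 63, so (1,3) = -3.
Row 4 needs 60; the known cells sum to 43, so (4,3) = 17.
Column 1 must total 60; the given cells sum to 71, so (2,1) = -11.
Column 2: -15 + 13 + 29 + ? = 60, so (2,2) = 33.
From column 3, 60 − (-3 + 45 + 17) gives (3,3) = 1.
From row 2, 60 − (-11 + 33 + 45) gives (2,4) = -7.
From row 3, 60 − (25 + 13 + 1) gives (3,4) = 21.

37 -15 -3 41 / -11 33 45 -7 / 25 13 1 21 / 9 29 17 5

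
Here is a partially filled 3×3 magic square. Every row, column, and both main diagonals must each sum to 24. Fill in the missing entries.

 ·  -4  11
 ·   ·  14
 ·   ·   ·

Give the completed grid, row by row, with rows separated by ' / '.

17 -4 11 / 2 8 14 / 5 20 -1

Using row 1: -4 + 11 + ? → (1,1) = 24 − 7 = 17.
Column 3: 11 + 14 + ? = 24, so (3,3) = -1.
From main diagonal, 24 − (17 + (-1)) gives (2,2) = 8.
The remaining cell in anti-diagonal is (3,1) = 24 − 19 = 5.
Using row 2: 8 + 14 + ? → (2,1) = 24 − 22 = 2.
Row 3 must total 24; the given cells sum to 4, so (3,2) = 20.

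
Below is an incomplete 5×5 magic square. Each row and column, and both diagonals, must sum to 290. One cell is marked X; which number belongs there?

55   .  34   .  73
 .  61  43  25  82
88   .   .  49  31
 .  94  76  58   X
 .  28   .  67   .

40

From row 2, 290 − (61 + 43 + 25 + 82) gives (2,1) = 79.
Column 4 must total 290; the given cells sum to 199, so (1,4) = 91.
Row 1 needs 290; the known cells sum to 253, so (1,2) = 37.
The remaining cell in column 2 is (3,2) = 290 − 220 = 70.
Using row 3: 88 + 70 + 49 + 31 + ? → (3,3) = 290 − 238 = 52.
The remaining cell in column 3 is (5,3) = 290 − 205 = 85.
Main diagonal: 55 + 61 + 52 + 58 + ? = 290, so (5,5) = 64.
Anti-diagonal: 73 + 25 + 52 + 94 + ? = 290, so (5,1) = 46.
From column 1, 290 − (55 + 79 + 88 + 46) gives (4,1) = 22.
Using column 5: 73 + 82 + 31 + 64 + ? → (4,5) = 290 − 250 = 40.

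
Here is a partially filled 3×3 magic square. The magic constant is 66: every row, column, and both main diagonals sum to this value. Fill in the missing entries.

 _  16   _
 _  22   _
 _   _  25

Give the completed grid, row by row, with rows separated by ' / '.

19 16 31 / 34 22 10 / 13 28 25

Using column 2: 16 + 22 + ? → (3,2) = 66 − 38 = 28.
From main diagonal, 66 − (22 + 25) gives (1,1) = 19.
From row 1, 66 − (19 + 16) gives (1,3) = 31.
Using row 3: 28 + 25 + ? → (3,1) = 66 − 53 = 13.
Using column 1: 19 + 13 + ? → (2,1) = 66 − 32 = 34.
Column 3: 31 + 25 + ? = 66, so (2,3) = 10.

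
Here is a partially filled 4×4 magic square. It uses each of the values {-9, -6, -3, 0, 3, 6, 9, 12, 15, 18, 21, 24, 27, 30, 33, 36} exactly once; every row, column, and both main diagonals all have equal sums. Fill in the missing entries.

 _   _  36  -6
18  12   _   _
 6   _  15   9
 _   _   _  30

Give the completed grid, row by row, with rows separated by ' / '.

The 16 entries sum to 216, so each line sums to 216/4 = 54.
Row 3: 6 + 15 + 9 + ? = 54, so (3,2) = 24.
Using column 4: -6 + 9 + 30 + ? → (2,4) = 54 − 33 = 21.
Main diagonal must total 54; the given cells sum to 57, so (1,1) = -3.
Using row 1: -3 + 36 + (-6) + ? → (1,2) = 54 − 27 = 27.
Row 2 needs 54; the known cells sum to 51, so (2,3) = 3.
The remaining cell in column 1 is (4,1) = 54 − 21 = 33.
From column 2, 54 − (27 + 12 + 24) gives (4,2) = -9.
Using column 3: 36 + 3 + 15 + ? → (4,3) = 54 − 54 = 0.

-3 27 36 -6 / 18 12 3 21 / 6 24 15 9 / 33 -9 0 30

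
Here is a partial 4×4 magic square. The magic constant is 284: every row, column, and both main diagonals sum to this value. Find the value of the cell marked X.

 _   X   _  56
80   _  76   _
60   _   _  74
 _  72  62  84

68

Row 4: 72 + 62 + 84 + ? = 284, so (4,1) = 66.
Column 1: 80 + 60 + 66 + ? = 284, so (1,1) = 78.
Column 4 needs 284; the known cells sum to 214, so (2,4) = 70.
Using anti-diagonal: 56 + 76 + 66 + ? → (3,2) = 284 − 198 = 86.
Row 2: 80 + 76 + 70 + ? = 284, so (2,2) = 58.
Row 3 needs 284; the known cells sum to 220, so (3,3) = 64.
Column 2 needs 284; the known cells sum to 216, so (1,2) = 68.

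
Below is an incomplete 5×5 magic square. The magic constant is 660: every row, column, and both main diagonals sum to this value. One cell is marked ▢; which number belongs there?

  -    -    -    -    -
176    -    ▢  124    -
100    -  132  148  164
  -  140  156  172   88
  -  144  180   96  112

108

Using row 3: 100 + 132 + 148 + 164 + ? → (3,2) = 660 − 544 = 116.
Using row 4: 140 + 156 + 172 + 88 + ? → (4,1) = 660 − 556 = 104.
From row 5, 660 − (144 + 180 + 96 + 112) gives (5,1) = 128.
Column 1 must total 660; the given cells sum to 508, so (1,1) = 152.
The remaining cell in column 4 is (1,4) = 660 − 540 = 120.
Main diagonal must total 660; the given cells sum to 568, so (2,2) = 92.
Anti-diagonal needs 660; the known cells sum to 524, so (1,5) = 136.
The remaining cell in column 2 is (1,2) = 660 − 492 = 168.
The remaining cell in column 5 is (2,5) = 660 − 500 = 160.
From row 1, 660 − (152 + 168 + 120 + 136) gives (1,3) = 84.
The remaining cell in row 2 is (2,3) = 660 − 552 = 108.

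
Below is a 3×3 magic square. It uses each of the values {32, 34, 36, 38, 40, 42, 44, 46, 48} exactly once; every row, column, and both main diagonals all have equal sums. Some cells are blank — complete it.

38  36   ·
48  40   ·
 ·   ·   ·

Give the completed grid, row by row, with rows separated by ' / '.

38 36 46 / 48 40 32 / 34 44 42

The 9 entries sum to 360, so each line sums to 360/3 = 120.
Row 1: 38 + 36 + ? = 120, so (1,3) = 46.
The remaining cell in row 2 is (2,3) = 120 − 88 = 32.
Column 1 needs 120; the known cells sum to 86, so (3,1) = 34.
Column 2 needs 120; the known cells sum to 76, so (3,2) = 44.
Column 3: 46 + 32 + ? = 120, so (3,3) = 42.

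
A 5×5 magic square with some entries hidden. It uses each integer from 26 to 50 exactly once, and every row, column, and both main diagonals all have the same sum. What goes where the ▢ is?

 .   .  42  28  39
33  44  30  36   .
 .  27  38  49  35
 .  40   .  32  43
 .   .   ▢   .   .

The entries are 26 through 50, which sum to 950, so each line sums to 950/5 = 190.
Row 2 must total 190; the given cells sum to 143, so (2,5) = 47.
Row 3: 27 + 38 + 49 + 35 + ? = 190, so (3,1) = 41.
Column 4: 28 + 36 + 49 + 32 + ? = 190, so (5,4) = 45.
Column 5 must total 190; the given cells sum to 164, so (5,5) = 26.
Main diagonal needs 190; the known cells sum to 140, so (1,1) = 50.
The remaining cell in anti-diagonal is (5,1) = 190 − 153 = 37.
The remaining cell in row 1 is (1,2) = 190 − 159 = 31.
Column 1 needs 190; the known cells sum to 161, so (4,1) = 29.
Column 2: 31 + 44 + 27 + 40 + ? = 190, so (5,2) = 48.
From row 4, 190 − (29 + 40 + 32 + 43) gives (4,3) = 46.
Row 5: 37 + 48 + 45 + 26 + ? = 190, so (5,3) = 34.

34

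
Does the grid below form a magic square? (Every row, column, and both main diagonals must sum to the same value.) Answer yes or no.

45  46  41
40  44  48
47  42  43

Row 1: 45 + 46 + 41 = 132.
Row 2: 40 + 44 + 48 = 132.
Row 3: 47 + 42 + 43 = 132.
Column 1: 45 + 40 + 47 = 132.
Column 2: 46 + 44 + 42 = 132.
Column 3: 41 + 48 + 43 = 132.
Main diagonal: 45 + 44 + 43 = 132.
Anti-diagonal: 41 + 44 + 47 = 132.
All lines sum to 132.

Yes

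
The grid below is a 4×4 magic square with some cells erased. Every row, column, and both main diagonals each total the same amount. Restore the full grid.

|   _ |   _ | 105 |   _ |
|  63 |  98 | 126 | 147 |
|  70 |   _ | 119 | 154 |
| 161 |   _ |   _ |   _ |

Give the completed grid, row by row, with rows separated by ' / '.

140 133 105 56 / 63 98 126 147 / 70 91 119 154 / 161 112 84 77

Row 2 is already complete: 63 + 98 + 126 + 147 = 434, so that is the magic constant.
Using row 3: 70 + 119 + 154 + ? → (3,2) = 434 − 343 = 91.
Column 1 needs 434; the known cells sum to 294, so (1,1) = 140.
Column 3 must total 434; the given cells sum to 350, so (4,3) = 84.
Main diagonal must total 434; the given cells sum to 357, so (4,4) = 77.
From anti-diagonal, 434 − (126 + 91 + 161) gives (1,4) = 56.
The remaining cell in row 1 is (1,2) = 434 − 301 = 133.
From row 4, 434 − (161 + 84 + 77) gives (4,2) = 112.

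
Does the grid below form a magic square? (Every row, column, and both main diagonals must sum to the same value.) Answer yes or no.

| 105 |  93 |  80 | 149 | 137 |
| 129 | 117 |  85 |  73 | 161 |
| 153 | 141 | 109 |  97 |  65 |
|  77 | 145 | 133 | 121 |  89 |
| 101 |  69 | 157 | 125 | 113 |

No — column 3 sums to 564 but row 4 sums to 565.

Row 1: 105 + 93 + 80 + 149 + 137 = 564.
Row 2: 129 + 117 + 85 + 73 + 161 = 565.
Row 3: 153 + 141 + 109 + 97 + 65 = 565.
Row 4: 77 + 145 + 133 + 121 + 89 = 565.
Row 5: 101 + 69 + 157 + 125 + 113 = 565.
Column 1: 105 + 129 + 153 + 77 + 101 = 565.
Column 2: 93 + 117 + 141 + 145 + 69 = 565.
Column 3: 80 + 85 + 109 + 133 + 157 = 564.
Column 4: 149 + 73 + 97 + 121 + 125 = 565.
Column 5: 137 + 161 + 65 + 89 + 113 = 565.
Main diagonal: 105 + 117 + 109 + 121 + 113 = 565.
Anti-diagonal: 137 + 73 + 109 + 145 + 101 = 565.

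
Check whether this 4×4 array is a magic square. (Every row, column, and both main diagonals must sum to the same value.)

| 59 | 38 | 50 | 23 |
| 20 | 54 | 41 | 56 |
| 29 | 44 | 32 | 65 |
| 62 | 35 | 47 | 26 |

Row 1: 59 + 38 + 50 + 23 = 170.
Row 2: 20 + 54 + 41 + 56 = 171.
Row 3: 29 + 44 + 32 + 65 = 170.
Row 4: 62 + 35 + 47 + 26 = 170.
Column 1: 59 + 20 + 29 + 62 = 170.
Column 2: 38 + 54 + 44 + 35 = 171.
Column 3: 50 + 41 + 32 + 47 = 170.
Column 4: 23 + 56 + 65 + 26 = 170.
Main diagonal: 59 + 54 + 32 + 26 = 171.
Anti-diagonal: 23 + 41 + 44 + 62 = 170.

No — column 2 sums to 171 but anti-diagonal sums to 170.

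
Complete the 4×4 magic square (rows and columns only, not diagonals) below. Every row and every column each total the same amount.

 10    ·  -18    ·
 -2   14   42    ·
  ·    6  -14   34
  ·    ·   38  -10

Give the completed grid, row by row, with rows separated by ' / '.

10 26 -18 30 / -2 14 42 -6 / 22 6 -14 34 / 18 2 38 -10

Column 3 is already complete: -18 + 42 + -14 + 38 = 48, so that is the magic constant.
Using row 2: -2 + 14 + 42 + ? → (2,4) = 48 − 54 = -6.
Row 3 must total 48; the given cells sum to 26, so (3,1) = 22.
Using column 1: 10 + (-2) + 22 + ? → (4,1) = 48 − 30 = 18.
The remaining cell in column 4 is (1,4) = 48 − 18 = 30.
The remaining cell in row 1 is (1,2) = 48 − 22 = 26.
The remaining cell in row 4 is (4,2) = 48 − 46 = 2.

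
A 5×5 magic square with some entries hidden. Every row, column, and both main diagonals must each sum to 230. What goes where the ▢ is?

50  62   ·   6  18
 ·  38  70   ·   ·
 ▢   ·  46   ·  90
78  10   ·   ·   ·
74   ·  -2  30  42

The remaining cell in row 1 is (1,3) = 230 − 136 = 94.
Row 5: 74 + (-2) + 30 + 42 + ? = 230, so (5,2) = 86.
From column 2, 230 − (62 + 38 + 10 + 86) gives (3,2) = 34.
Column 3: 94 + 70 + 46 + (-2) + ? = 230, so (4,3) = 22.
Main diagonal needs 230; the known cells sum to 176, so (4,4) = 54.
Anti-diagonal must total 230; the given cells sum to 148, so (2,4) = 82.
Row 4 must total 230; the given cells sum to 164, so (4,5) = 66.
Using column 4: 6 + 82 + 54 + 30 + ? → (3,4) = 230 − 172 = 58.
From column 5, 230 − (18 + 90 + 66 + 42) gives (2,5) = 14.
Row 2: 38 + 70 + 82 + 14 + ? = 230, so (2,1) = 26.
From row 3, 230 − (34 + 46 + 58 + 90) gives (3,1) = 2.

2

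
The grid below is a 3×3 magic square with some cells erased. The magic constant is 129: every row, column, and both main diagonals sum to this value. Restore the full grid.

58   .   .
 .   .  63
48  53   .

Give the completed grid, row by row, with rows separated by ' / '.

Row 3 needs 129; the known cells sum to 101, so (3,3) = 28.
Using column 1: 58 + 48 + ? → (2,1) = 129 − 106 = 23.
Using column 3: 63 + 28 + ? → (1,3) = 129 − 91 = 38.
The remaining cell in main diagonal is (2,2) = 129 − 86 = 43.
The remaining cell in row 1 is (1,2) = 129 − 96 = 33.

58 33 38 / 23 43 63 / 48 53 28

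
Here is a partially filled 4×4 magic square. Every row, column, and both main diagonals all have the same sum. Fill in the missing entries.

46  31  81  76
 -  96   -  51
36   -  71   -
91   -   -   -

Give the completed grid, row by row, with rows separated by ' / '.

46 31 81 76 / 61 96 26 51 / 36 41 71 86 / 91 66 56 21

Row 1 is already complete: 46 + 31 + 81 + 76 = 234, so that is the magic constant.
The remaining cell in column 1 is (2,1) = 234 − 173 = 61.
Using main diagonal: 46 + 96 + 71 + ? → (4,4) = 234 − 213 = 21.
From row 2, 234 − (61 + 96 + 51) gives (2,3) = 26.
The remaining cell in column 3 is (4,3) = 234 − 178 = 56.
From column 4, 234 − (76 + 51 + 21) gives (3,4) = 86.
Anti-diagonal needs 234; the known cells sum to 193, so (3,2) = 41.
Row 4 must total 234; the given cells sum to 168, so (4,2) = 66.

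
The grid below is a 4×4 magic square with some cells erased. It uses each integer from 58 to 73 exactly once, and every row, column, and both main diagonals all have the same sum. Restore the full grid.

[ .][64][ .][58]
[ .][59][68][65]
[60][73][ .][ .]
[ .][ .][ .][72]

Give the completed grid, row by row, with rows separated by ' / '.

69 64 71 58 / 70 59 68 65 / 60 73 62 67 / 63 66 61 72

The entries are 58 through 73, which sum to 1048, so each line sums to 1048/4 = 262.
Using row 2: 59 + 68 + 65 + ? → (2,1) = 262 − 192 = 70.
From column 2, 262 − (64 + 59 + 73) gives (4,2) = 66.
From column 4, 262 − (58 + 65 + 72) gives (3,4) = 67.
From anti-diagonal, 262 − (58 + 68 + 73) gives (4,1) = 63.
From row 3, 262 − (60 + 73 + 67) gives (3,3) = 62.
Using row 4: 63 + 66 + 72 + ? → (4,3) = 262 − 201 = 61.
Column 1 must total 262; the given cells sum to 193, so (1,1) = 69.
Column 3 needs 262; the known cells sum to 191, so (1,3) = 71.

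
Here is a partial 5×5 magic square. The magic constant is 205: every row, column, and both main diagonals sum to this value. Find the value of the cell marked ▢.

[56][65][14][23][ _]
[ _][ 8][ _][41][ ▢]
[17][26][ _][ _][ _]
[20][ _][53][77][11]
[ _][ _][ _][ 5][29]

The remaining cell in row 1 is (1,5) = 205 − 158 = 47.
Row 4 must total 205; the given cells sum to 161, so (4,2) = 44.
The remaining cell in column 2 is (5,2) = 205 − 143 = 62.
The remaining cell in column 4 is (3,4) = 205 − 146 = 59.
Main diagonal needs 205; the known cells sum to 170, so (3,3) = 35.
Anti-diagonal: 47 + 41 + 35 + 44 + ? = 205, so (5,1) = 38.
Row 3: 17 + 26 + 35 + 59 + ? = 205, so (3,5) = 68.
The remaining cell in row 5 is (5,3) = 205 − 134 = 71.
Using column 1: 56 + 17 + 20 + 38 + ? → (2,1) = 205 − 131 = 74.
Column 3: 14 + 35 + 53 + 71 + ? = 205, so (2,3) = 32.
Column 5 must total 205; the given cells sum to 155, so (2,5) = 50.

50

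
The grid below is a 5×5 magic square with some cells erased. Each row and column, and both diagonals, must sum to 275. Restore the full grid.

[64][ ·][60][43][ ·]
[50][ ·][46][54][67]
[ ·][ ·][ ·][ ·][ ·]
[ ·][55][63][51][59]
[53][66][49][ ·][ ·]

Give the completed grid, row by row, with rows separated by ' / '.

Row 2 needs 275; the known cells sum to 217, so (2,2) = 58.
Row 4: 55 + 63 + 51 + 59 + ? = 275, so (4,1) = 47.
Column 1 must total 275; the given cells sum to 214, so (3,1) = 61.
From column 3, 275 − (60 + 46 + 63 + 49) gives (3,3) = 57.
The remaining cell in main diagonal is (5,5) = 275 − 230 = 45.
Anti-diagonal: 54 + 57 + 55 + 53 + ? = 275, so (1,5) = 56.
From row 1, 275 − (64 + 60 + 43 + 56) gives (1,2) = 52.
From row 5, 275 − (53 + 66 + 49 + 45) gives (5,4) = 62.
Column 2: 52 + 58 + 55 + 66 + ? = 275, so (3,2) = 44.
Using column 4: 43 + 54 + 51 + 62 + ? → (3,4) = 275 − 210 = 65.
Column 5 must total 275; the given cells sum to 227, so (3,5) = 48.

64 52 60 43 56 / 50 58 46 54 67 / 61 44 57 65 48 / 47 55 63 51 59 / 53 66 49 62 45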